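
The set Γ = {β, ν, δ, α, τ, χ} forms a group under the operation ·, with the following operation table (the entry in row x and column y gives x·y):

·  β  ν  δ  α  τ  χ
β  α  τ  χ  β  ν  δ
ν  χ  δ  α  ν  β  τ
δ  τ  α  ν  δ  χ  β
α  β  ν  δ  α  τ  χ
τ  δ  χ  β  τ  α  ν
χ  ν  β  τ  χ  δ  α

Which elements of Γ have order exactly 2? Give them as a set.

Identity is α. Compute the order of each non-identity element by repeated multiplication:
  β: β → α  (order 2)
  ν: ν → δ → α  (order 3)
  δ: δ → ν → α  (order 3)
  τ: τ → α  (order 2)
  χ: χ → α  (order 2)
Elements of order 2: {β, τ, χ}.

{β, τ, χ}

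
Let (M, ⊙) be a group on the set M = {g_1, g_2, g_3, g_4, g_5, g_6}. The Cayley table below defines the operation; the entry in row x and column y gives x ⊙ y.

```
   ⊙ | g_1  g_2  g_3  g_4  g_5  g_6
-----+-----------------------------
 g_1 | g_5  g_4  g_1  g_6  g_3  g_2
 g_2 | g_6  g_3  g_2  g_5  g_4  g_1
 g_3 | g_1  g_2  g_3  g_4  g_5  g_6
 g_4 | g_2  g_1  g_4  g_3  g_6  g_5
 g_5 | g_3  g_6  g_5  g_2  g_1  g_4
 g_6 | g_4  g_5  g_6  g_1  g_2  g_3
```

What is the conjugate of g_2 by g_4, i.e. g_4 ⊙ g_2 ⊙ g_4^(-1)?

g_6

The identity is g_3. In row g_4, the entry g_3 sits in column g_4, so g_4^(-1) = g_4.
g_4 ⊙ g_2 = g_1
g_1 ⊙ g_4 = g_6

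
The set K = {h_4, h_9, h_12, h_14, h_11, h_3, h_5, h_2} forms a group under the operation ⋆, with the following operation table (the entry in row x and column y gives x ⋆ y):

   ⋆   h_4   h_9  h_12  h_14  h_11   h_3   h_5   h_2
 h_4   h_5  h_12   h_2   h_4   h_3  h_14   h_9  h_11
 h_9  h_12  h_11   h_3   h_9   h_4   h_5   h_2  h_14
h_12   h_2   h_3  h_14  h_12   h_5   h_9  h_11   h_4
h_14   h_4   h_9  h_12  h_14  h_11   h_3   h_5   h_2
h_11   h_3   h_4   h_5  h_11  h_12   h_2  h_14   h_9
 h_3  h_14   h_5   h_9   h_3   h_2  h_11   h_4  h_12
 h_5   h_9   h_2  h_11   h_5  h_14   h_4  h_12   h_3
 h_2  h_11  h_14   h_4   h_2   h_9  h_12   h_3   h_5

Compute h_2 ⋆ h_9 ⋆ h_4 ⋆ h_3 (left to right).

h_2 ⋆ h_9 = h_14
h_14 ⋆ h_4 = h_4
h_4 ⋆ h_3 = h_14

h_14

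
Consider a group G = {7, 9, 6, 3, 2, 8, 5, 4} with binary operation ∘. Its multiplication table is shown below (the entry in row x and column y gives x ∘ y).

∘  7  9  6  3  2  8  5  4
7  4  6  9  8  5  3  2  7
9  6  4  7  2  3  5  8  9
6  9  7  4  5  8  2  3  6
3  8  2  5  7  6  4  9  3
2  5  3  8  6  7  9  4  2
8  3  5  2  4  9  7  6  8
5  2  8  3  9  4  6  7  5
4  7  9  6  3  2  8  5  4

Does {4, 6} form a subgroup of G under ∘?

Yes

{4, 6} contains the identity 4.
Checking products: every product of two elements of {4, 6} (read from the table) lies in {4, 6}, so the set is closed.
In a finite group, a nonempty closed subset is a subgroup. So {4, 6} ≤ G.
(Structurally, G here is isomorphic to Z_2 x Z_4.)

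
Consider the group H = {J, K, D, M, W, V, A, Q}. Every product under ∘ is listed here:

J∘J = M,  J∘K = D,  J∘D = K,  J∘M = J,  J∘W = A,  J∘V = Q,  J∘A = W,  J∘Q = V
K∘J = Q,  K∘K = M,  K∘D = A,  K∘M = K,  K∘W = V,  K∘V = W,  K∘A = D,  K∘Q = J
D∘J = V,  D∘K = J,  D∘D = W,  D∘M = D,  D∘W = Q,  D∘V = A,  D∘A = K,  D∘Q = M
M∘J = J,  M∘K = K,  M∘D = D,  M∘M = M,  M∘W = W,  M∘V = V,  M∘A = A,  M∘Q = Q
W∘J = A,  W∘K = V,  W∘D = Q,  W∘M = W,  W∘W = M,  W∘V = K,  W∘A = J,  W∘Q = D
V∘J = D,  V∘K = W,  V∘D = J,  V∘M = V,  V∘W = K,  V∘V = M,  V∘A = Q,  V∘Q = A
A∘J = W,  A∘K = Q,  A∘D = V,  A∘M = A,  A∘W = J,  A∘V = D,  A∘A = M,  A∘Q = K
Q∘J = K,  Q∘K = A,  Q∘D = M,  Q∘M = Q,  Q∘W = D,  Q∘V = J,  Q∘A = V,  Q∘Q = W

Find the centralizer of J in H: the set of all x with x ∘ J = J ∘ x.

{A, J, M, W}

Compare row J with column J entry by entry.
W ∘ J = A = J ∘ W, so W commutes with J.
V ∘ J = D but J ∘ V = Q, so V does not.
Collecting the elements that commute with J: C(J) = {A, J, M, W}.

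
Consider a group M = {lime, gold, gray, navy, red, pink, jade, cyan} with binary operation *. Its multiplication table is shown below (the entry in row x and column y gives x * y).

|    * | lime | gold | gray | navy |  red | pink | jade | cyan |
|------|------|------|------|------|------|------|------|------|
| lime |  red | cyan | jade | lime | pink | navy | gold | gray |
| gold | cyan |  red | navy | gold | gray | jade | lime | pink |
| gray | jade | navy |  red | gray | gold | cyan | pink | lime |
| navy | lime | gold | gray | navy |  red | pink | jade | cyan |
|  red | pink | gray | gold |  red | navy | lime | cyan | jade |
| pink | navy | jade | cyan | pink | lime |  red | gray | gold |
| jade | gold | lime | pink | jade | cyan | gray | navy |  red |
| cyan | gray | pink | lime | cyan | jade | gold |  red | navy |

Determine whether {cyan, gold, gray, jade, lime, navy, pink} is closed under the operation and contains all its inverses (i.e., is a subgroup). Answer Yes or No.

No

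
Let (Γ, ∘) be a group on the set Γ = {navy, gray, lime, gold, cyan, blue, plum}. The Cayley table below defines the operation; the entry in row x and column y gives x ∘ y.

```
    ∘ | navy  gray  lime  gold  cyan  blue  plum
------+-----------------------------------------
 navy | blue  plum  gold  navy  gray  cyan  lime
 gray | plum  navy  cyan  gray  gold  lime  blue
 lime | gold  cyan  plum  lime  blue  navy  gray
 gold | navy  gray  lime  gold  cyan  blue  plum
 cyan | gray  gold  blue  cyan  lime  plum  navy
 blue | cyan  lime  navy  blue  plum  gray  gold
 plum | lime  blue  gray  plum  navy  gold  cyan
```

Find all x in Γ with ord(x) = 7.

Identity is gold. Compute the order of each non-identity element by repeated multiplication:
  navy: navy → blue → cyan → gray → plum → lime → gold  (order 7)
  gray: gray → navy → plum → blue → lime → cyan → gold  (order 7)
  lime: lime → plum → gray → cyan → blue → navy → gold  (order 7)
  cyan: cyan → lime → blue → plum → navy → gray → gold  (order 7)
  blue: blue → gray → lime → navy → cyan → plum → gold  (order 7)
  plum: plum → cyan → navy → lime → gray → blue → gold  (order 7)
Elements of order 7: {blue, cyan, gray, lime, navy, plum}.

{blue, cyan, gray, lime, navy, plum}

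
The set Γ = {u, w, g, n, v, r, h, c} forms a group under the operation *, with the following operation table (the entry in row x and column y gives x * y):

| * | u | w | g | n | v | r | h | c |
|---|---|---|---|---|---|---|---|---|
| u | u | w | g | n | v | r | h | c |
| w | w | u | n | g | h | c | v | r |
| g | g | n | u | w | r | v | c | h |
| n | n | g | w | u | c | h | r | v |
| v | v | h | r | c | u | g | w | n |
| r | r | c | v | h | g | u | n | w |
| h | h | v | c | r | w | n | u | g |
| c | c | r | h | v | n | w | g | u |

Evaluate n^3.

n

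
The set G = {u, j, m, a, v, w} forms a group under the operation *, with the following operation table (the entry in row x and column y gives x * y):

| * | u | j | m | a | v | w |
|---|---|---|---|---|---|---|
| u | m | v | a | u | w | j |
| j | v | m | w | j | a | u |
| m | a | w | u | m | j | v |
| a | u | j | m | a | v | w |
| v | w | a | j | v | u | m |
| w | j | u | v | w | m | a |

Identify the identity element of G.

a

The identity e satisfies e * x = x for all x, so its row in the table reproduces the column headers.
Row a reads: u, j, m, a, v, w — exactly the header order. So a is the identity.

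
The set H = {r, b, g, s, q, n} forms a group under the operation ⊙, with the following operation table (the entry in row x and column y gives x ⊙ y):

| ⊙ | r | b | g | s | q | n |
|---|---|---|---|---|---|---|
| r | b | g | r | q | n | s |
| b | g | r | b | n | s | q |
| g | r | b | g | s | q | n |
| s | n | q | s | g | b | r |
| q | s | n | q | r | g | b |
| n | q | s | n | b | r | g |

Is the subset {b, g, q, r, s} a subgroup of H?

No

b ⊙ s = n, which is not in {b, g, q, r, s}.
The subset is not closed under ⊙, so it is not a subgroup.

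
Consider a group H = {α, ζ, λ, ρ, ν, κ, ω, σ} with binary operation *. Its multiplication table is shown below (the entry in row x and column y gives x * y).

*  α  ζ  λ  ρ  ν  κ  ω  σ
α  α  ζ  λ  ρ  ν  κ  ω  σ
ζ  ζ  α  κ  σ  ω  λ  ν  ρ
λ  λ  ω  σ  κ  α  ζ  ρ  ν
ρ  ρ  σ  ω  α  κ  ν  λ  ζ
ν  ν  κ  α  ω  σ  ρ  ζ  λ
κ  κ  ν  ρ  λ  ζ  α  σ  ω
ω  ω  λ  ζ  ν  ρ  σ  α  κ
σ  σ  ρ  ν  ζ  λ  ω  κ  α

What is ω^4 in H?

ω^1 = ω
ω^2 = ω * ω = α
ω^3 = α * ω = ω
ω^4 = ω * ω = α
(Structurally, H here is isomorphic to the dihedral group D_4.)

α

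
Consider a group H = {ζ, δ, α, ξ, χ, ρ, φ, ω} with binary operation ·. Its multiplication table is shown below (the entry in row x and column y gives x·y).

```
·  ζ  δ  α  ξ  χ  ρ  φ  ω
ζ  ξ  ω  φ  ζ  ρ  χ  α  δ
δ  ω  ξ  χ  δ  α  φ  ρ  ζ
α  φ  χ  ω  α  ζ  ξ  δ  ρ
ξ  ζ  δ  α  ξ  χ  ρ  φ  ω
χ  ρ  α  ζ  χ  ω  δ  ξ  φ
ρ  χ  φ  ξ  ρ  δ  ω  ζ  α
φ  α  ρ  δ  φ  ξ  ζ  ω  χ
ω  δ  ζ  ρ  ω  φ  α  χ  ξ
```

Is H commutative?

Check whether the table is symmetric across its main diagonal.
Every entry (row x, col y) equals the entry (row y, col x), so H is abelian.

Yes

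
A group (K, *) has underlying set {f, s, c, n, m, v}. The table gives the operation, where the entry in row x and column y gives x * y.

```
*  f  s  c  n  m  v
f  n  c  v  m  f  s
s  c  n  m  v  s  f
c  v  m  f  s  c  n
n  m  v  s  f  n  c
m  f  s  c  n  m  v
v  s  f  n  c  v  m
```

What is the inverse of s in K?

c

First locate the identity: row m matches the header, so m is the identity.
Scan row s for m: s * c = m. Hence s^(-1) = c.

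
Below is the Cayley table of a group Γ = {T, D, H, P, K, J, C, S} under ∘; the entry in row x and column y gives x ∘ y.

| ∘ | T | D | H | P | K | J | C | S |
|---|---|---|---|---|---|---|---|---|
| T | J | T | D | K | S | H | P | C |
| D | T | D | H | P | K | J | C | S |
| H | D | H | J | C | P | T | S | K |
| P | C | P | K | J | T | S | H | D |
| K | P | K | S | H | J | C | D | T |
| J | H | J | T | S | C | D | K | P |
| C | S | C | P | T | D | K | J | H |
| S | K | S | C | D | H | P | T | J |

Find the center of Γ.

{D, J}

An element z is central iff its row equals its column in the table.
For C: C ∘ T = S ≠ P = T ∘ C, so C ∉ Z.
Checking each element this way leaves Z(Γ) = {D, J}.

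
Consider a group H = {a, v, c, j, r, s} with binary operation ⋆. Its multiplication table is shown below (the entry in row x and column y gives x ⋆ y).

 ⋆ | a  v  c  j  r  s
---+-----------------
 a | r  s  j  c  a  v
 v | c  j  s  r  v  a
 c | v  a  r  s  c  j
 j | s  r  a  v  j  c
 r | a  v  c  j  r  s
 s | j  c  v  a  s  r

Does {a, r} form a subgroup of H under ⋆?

Yes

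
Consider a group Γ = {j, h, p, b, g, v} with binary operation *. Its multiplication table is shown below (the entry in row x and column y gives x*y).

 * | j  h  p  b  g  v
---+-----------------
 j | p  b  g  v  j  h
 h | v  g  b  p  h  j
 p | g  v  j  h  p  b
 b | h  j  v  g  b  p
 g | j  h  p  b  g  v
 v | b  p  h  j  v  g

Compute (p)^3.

p^1 = p
p^2 = p*p = j
p^3 = j*p = g

g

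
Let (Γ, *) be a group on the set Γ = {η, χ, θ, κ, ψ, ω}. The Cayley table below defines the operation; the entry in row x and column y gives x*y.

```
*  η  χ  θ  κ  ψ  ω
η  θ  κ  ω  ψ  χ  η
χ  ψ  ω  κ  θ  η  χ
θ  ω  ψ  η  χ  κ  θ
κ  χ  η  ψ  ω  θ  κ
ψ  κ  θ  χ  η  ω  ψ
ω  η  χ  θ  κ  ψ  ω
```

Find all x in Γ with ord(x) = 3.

Identity is ω. Compute the order of each non-identity element by repeated multiplication:
  η: η → θ → ω  (order 3)
  χ: χ → ω  (order 2)
  θ: θ → η → ω  (order 3)
  κ: κ → ω  (order 2)
  ψ: ψ → ω  (order 2)
Elements of order 3: {η, θ}.

{η, θ}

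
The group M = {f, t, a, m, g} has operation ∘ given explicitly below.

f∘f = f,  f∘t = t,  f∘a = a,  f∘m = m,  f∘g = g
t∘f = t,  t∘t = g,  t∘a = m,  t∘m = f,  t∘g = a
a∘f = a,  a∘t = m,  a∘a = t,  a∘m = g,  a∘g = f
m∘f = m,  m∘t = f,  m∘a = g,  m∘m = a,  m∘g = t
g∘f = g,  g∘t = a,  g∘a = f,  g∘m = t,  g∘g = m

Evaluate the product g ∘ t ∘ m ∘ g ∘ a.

g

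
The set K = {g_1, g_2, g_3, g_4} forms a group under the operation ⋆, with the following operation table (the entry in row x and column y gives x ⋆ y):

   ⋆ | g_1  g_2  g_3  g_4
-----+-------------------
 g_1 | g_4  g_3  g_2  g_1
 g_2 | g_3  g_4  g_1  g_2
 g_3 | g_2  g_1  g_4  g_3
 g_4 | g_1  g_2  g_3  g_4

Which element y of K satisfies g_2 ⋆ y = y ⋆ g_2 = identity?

g_2

First locate the identity: row g_4 matches the header, so g_4 is the identity.
Scan row g_2 for g_4: g_2 ⋆ g_2 = g_4. Hence g_2^(-1) = g_2.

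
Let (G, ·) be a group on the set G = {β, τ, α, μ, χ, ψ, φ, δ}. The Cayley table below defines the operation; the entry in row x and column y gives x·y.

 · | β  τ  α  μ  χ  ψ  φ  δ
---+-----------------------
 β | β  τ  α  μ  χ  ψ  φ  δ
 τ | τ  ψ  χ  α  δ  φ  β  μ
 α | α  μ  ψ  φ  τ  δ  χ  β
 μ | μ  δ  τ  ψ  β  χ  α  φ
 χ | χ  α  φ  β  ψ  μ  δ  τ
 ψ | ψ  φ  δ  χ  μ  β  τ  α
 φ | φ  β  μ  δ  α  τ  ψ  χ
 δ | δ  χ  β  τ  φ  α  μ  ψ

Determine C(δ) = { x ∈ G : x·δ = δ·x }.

{α, β, δ, ψ}

Compare row δ with column δ entry by entry.
α·δ = β = δ·α, so α commutes with δ.
χ·δ = τ but δ·χ = φ, so χ does not.
Collecting the elements that commute with δ: C(δ) = {α, β, δ, ψ}.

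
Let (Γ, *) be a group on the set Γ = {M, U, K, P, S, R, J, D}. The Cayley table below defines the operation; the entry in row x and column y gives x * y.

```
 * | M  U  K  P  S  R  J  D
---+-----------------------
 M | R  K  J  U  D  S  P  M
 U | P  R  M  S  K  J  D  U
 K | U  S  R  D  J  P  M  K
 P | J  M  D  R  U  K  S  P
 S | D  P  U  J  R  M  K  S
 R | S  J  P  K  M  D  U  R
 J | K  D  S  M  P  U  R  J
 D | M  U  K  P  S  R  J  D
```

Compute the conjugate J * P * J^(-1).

The identity is D. In row J, the entry D sits in column U, so J^(-1) = U.
J * P = M
M * U = K

K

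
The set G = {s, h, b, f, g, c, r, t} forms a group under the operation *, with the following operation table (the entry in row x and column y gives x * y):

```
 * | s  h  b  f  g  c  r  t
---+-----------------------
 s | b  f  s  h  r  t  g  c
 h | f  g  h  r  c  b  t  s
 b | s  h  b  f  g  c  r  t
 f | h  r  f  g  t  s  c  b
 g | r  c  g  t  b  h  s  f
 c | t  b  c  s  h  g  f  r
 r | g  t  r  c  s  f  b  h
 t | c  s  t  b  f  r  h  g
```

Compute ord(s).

The identity element is b (its row matches the header).
s^1 = s
s^2 = s * s = b
The first power of s equal to the identity is s^2, so ord(s) = 2.
(Structurally, G here is isomorphic to Z_2 x Z_4.)

2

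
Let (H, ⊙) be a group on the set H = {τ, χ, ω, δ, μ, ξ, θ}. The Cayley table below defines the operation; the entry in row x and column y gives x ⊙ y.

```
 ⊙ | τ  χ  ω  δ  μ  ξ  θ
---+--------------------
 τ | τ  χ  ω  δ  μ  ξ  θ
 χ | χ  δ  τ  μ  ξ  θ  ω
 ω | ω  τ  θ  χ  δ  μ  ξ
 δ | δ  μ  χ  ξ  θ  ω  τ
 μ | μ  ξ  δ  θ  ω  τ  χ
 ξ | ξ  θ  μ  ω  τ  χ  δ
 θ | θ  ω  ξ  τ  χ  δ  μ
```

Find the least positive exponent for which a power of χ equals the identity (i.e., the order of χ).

7

The identity element is τ (its row matches the header).
χ^1 = χ
χ^2 = χ ⊙ χ = δ
χ^3 = δ ⊙ χ = μ
χ^4 = μ ⊙ χ = ξ
χ^5 = ξ ⊙ χ = θ
χ^6 = θ ⊙ χ = ω
χ^7 = ω ⊙ χ = τ
The first power of χ equal to the identity is χ^7, so ord(χ) = 7.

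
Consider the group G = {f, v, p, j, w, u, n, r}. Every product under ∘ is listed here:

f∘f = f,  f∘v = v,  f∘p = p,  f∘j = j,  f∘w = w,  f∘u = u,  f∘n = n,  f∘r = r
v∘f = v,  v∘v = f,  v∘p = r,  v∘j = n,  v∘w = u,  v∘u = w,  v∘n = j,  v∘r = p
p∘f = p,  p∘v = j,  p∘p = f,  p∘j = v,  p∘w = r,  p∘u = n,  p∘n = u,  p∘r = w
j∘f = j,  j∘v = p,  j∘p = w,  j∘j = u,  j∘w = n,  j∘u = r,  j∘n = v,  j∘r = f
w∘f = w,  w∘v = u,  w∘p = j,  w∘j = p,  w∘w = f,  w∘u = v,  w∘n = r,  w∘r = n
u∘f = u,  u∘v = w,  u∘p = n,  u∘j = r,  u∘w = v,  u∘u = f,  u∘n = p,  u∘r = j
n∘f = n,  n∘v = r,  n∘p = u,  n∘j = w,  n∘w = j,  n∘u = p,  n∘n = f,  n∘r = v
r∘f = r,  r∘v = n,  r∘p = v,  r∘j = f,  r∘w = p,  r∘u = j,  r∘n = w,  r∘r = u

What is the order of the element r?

The identity element is f (its row matches the header).
r^1 = r
r^2 = r ∘ r = u
r^3 = u ∘ r = j
r^4 = j ∘ r = f
The first power of r equal to the identity is r^4, so ord(r) = 4.
(Structurally, G here is isomorphic to the dihedral group D_4.)

4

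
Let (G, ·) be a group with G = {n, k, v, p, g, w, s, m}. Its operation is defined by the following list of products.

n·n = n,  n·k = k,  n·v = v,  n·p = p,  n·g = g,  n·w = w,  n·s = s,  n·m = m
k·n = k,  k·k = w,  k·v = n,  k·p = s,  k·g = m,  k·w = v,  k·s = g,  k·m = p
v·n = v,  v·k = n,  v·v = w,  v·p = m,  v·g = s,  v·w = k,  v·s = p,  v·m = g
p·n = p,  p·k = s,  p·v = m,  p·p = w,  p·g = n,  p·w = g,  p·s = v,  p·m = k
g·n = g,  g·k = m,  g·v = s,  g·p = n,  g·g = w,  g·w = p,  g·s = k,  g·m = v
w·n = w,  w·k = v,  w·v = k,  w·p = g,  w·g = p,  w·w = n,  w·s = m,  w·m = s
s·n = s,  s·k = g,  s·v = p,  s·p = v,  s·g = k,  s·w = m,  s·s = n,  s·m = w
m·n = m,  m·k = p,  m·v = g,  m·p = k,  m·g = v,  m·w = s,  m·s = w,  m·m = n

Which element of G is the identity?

n

The identity e satisfies e·x = x for all x, so its row in the table reproduces the column headers.
Row n reads: n, k, v, p, g, w, s, m — exactly the header order. So n is the identity.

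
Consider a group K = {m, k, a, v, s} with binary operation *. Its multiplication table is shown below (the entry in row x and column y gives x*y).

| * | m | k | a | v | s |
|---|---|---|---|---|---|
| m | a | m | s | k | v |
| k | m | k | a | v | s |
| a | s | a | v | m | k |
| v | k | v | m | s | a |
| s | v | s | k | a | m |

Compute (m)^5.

k

m^1 = m
m^2 = m*m = a
m^3 = a*m = s
m^4 = s*m = v
m^5 = v*m = k
(Structurally, K here is isomorphic to the cyclic group Z_5.)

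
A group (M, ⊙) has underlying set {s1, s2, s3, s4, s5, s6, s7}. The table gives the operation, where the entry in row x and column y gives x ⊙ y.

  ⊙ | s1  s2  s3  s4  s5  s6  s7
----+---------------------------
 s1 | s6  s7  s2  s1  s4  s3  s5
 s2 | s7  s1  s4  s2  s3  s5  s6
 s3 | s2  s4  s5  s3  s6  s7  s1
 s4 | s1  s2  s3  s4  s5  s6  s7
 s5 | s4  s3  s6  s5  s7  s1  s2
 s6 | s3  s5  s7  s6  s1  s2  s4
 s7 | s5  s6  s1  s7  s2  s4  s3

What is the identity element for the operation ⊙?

s4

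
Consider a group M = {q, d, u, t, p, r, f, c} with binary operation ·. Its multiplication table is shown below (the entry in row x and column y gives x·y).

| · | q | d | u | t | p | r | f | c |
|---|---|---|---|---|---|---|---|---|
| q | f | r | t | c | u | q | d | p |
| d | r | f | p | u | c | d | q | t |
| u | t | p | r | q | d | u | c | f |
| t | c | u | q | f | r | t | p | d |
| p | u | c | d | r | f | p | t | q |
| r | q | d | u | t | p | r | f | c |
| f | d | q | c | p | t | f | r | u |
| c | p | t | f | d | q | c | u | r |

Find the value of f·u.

c

Read row f, column u: f·u = c.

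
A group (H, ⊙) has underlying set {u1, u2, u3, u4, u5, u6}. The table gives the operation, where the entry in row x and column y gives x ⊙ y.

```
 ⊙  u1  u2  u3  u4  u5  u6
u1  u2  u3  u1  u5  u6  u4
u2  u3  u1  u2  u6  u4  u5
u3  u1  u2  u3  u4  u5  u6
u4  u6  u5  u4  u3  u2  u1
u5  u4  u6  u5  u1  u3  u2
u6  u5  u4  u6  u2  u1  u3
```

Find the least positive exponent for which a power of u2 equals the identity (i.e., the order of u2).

3

The identity element is u3 (its row matches the header).
u2^1 = u2
u2^2 = u2 ⊙ u2 = u1
u2^3 = u1 ⊙ u2 = u3
The first power of u2 equal to the identity is u2^3, so ord(u2) = 3.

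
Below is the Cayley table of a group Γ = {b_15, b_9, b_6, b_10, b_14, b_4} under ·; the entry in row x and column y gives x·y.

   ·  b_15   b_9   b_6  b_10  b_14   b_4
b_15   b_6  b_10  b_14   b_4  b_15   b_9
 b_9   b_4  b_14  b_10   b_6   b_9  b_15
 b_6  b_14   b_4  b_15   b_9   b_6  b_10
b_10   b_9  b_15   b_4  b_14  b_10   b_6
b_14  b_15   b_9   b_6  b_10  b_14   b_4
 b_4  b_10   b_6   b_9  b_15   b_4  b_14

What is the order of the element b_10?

The identity element is b_14 (its row matches the header).
b_10^1 = b_10
b_10^2 = b_10·b_10 = b_14
The first power of b_10 equal to the identity is b_10^2, so ord(b_10) = 2.
(Structurally, Γ here is isomorphic to the symmetric group S_3.)

2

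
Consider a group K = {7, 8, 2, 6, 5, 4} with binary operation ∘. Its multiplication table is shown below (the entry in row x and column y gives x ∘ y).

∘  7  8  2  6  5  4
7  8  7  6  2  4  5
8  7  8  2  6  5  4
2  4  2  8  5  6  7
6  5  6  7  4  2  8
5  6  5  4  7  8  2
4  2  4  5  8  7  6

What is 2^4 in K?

2^1 = 2
2^2 = 2 ∘ 2 = 8
2^3 = 8 ∘ 2 = 2
2^4 = 2 ∘ 2 = 8

8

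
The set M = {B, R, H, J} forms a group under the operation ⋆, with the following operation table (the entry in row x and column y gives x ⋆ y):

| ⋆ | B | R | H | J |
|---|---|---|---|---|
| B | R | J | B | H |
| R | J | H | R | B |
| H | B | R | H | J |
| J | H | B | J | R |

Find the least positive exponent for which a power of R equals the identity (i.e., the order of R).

The identity element is H (its row matches the header).
R^1 = R
R^2 = R ⋆ R = H
The first power of R equal to the identity is R^2, so ord(R) = 2.

2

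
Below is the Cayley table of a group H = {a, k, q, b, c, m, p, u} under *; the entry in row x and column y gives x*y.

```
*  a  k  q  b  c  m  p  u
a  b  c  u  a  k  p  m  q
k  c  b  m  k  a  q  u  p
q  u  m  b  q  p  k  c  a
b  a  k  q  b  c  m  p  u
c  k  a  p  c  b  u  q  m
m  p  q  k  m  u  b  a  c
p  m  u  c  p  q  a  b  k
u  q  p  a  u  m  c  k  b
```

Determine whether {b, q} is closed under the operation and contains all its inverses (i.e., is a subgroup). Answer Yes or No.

{b, q} contains the identity b.
Checking products: every product of two elements of {b, q} (read from the table) lies in {b, q}, so the set is closed.
In a finite group, a nonempty closed subset is a subgroup. So {b, q} ≤ H.

Yes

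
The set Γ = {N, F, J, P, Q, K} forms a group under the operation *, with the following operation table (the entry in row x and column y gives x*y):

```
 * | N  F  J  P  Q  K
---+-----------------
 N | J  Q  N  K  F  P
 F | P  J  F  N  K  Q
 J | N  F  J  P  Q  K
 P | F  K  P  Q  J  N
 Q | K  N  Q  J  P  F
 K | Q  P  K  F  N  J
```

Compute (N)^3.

N

N^1 = N
N^2 = N*N = J
N^3 = J*N = N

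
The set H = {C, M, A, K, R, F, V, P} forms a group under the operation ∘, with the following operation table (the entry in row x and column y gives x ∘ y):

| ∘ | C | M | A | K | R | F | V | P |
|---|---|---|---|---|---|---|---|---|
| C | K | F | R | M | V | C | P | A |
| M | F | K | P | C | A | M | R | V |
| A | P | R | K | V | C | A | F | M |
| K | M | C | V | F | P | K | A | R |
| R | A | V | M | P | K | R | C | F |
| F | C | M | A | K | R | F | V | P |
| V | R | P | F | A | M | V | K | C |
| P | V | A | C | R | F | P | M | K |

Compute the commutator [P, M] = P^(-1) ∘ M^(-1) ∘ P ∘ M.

Identity is F; from the table P^(-1) = R and M^(-1) = C.
R ∘ C = A
A ∘ P = M
M ∘ M = K
(Structurally, H here is isomorphic to the quaternion group Q_8.)

K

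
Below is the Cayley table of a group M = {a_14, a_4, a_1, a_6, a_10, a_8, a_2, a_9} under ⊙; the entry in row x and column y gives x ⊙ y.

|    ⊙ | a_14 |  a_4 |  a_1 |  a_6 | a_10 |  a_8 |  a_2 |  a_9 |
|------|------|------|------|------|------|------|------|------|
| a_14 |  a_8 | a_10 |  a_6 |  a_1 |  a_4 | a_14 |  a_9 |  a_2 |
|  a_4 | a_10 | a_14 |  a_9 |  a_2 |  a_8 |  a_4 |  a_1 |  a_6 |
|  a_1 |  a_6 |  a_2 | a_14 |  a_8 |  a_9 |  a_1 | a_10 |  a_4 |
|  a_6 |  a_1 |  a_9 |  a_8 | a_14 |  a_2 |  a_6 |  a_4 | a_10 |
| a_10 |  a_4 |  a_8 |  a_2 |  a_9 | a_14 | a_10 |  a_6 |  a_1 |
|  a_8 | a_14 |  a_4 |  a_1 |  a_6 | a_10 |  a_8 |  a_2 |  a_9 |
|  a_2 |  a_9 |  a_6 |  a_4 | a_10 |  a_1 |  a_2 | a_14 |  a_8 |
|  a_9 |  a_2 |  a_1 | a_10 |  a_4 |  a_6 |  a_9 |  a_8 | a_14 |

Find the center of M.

An element z is central iff its row equals its column in the table.
For a_1: a_1 ⊙ a_10 = a_9 ≠ a_2 = a_10 ⊙ a_1, so a_1 ∉ Z.
Checking each element this way leaves Z(M) = {a_14, a_8}.

{a_14, a_8}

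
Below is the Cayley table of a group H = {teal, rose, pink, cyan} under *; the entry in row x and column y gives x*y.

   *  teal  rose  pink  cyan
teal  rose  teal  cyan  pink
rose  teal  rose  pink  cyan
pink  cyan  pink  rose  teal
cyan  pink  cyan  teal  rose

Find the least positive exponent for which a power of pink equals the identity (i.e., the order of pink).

2

The identity element is rose (its row matches the header).
pink^1 = pink
pink^2 = pink*pink = rose
The first power of pink equal to the identity is pink^2, so ord(pink) = 2.
(Structurally, H here is isomorphic to the Klein four-group V_4.)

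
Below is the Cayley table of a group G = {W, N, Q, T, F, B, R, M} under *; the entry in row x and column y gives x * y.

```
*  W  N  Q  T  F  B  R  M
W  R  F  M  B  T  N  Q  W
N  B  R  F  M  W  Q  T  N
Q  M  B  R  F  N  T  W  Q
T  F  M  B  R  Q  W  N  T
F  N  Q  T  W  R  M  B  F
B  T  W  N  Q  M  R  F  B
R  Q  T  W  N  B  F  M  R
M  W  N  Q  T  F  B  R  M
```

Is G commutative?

Q * F = N but F * Q = T.
Since Q and F do not commute, G is not abelian.

No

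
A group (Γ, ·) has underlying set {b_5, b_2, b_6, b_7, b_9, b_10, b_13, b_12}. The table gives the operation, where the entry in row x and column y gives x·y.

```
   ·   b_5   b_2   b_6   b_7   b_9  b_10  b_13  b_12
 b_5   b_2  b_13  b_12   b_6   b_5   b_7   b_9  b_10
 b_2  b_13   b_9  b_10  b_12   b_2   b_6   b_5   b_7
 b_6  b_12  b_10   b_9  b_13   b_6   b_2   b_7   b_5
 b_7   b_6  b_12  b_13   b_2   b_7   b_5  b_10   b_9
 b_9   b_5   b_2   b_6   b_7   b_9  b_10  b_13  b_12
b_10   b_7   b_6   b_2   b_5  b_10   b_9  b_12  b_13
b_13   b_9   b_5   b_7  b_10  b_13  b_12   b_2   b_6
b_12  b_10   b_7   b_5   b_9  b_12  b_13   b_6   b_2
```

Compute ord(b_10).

2

The identity element is b_9 (its row matches the header).
b_10^1 = b_10
b_10^2 = b_10·b_10 = b_9
The first power of b_10 equal to the identity is b_10^2, so ord(b_10) = 2.
(Structurally, Γ here is isomorphic to Z_2 x Z_4.)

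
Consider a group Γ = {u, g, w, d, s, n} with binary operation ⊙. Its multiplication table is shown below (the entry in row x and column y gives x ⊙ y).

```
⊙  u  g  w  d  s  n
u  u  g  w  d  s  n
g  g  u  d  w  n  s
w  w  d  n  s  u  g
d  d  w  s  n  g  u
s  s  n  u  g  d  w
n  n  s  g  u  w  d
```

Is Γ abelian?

Yes

Check whether the table is symmetric across its main diagonal.
Every entry (row x, col y) equals the entry (row y, col x), so Γ is abelian.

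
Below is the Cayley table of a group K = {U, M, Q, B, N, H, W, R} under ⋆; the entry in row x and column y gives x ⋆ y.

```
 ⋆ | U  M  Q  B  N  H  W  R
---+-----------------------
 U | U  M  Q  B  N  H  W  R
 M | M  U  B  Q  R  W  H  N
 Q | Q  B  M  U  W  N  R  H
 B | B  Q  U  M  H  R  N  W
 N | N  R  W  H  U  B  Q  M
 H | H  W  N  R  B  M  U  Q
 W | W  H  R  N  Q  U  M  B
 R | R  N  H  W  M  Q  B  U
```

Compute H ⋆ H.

Read row H, column H: H ⋆ H = M.
(Structurally, K here is isomorphic to Z_2 x Z_4.)

M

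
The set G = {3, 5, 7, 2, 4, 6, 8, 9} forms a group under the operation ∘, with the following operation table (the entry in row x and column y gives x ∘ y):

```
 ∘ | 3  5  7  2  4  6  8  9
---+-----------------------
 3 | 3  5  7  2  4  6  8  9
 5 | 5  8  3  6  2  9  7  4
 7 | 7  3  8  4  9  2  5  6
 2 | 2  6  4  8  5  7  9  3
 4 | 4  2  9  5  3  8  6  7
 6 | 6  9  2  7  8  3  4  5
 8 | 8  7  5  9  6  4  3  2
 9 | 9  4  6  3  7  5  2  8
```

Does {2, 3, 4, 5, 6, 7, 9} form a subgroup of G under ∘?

9 ∘ 9 = 8, which is not in {2, 3, 4, 5, 6, 7, 9}.
The subset is not closed under ∘, so it is not a subgroup.

No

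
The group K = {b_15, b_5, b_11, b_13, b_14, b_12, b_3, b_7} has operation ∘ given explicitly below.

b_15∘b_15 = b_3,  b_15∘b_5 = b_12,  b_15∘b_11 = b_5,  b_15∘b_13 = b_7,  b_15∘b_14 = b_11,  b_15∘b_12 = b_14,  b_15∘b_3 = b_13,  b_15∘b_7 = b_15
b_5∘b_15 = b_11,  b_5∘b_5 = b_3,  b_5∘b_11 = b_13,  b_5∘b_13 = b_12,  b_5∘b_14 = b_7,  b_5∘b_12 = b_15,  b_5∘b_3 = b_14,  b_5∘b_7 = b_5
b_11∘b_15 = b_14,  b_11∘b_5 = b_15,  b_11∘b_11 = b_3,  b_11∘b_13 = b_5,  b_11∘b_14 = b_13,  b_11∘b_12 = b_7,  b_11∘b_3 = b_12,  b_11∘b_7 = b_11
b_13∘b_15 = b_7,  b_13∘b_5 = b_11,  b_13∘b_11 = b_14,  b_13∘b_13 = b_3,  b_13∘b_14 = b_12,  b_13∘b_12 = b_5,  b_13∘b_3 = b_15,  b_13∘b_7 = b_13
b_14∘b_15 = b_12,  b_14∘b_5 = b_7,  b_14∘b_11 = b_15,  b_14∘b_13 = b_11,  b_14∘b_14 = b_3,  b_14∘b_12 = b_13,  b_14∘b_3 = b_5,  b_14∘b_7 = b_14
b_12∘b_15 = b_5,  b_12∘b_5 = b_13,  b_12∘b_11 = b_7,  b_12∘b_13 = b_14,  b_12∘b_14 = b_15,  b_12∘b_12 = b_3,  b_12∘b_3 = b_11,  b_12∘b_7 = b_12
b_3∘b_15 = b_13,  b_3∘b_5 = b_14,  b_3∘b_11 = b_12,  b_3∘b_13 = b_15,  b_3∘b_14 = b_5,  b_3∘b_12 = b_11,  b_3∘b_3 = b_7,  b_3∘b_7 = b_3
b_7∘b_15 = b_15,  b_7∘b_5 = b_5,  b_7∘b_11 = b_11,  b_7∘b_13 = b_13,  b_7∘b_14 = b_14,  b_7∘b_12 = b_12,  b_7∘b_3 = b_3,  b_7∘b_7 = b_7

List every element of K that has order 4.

{b_11, b_12, b_13, b_14, b_15, b_5}

Identity is b_7. Compute the order of each non-identity element by repeated multiplication:
  b_15: b_15 → b_3 → b_13 → b_7  (order 4)
  b_5: b_5 → b_3 → b_14 → b_7  (order 4)
  b_11: b_11 → b_3 → b_12 → b_7  (order 4)
  b_13: b_13 → b_3 → b_15 → b_7  (order 4)
  b_14: b_14 → b_3 → b_5 → b_7  (order 4)
  b_12: b_12 → b_3 → b_11 → b_7  (order 4)
  b_3: b_3 → b_7  (order 2)
Elements of order 4: {b_11, b_12, b_13, b_14, b_15, b_5}.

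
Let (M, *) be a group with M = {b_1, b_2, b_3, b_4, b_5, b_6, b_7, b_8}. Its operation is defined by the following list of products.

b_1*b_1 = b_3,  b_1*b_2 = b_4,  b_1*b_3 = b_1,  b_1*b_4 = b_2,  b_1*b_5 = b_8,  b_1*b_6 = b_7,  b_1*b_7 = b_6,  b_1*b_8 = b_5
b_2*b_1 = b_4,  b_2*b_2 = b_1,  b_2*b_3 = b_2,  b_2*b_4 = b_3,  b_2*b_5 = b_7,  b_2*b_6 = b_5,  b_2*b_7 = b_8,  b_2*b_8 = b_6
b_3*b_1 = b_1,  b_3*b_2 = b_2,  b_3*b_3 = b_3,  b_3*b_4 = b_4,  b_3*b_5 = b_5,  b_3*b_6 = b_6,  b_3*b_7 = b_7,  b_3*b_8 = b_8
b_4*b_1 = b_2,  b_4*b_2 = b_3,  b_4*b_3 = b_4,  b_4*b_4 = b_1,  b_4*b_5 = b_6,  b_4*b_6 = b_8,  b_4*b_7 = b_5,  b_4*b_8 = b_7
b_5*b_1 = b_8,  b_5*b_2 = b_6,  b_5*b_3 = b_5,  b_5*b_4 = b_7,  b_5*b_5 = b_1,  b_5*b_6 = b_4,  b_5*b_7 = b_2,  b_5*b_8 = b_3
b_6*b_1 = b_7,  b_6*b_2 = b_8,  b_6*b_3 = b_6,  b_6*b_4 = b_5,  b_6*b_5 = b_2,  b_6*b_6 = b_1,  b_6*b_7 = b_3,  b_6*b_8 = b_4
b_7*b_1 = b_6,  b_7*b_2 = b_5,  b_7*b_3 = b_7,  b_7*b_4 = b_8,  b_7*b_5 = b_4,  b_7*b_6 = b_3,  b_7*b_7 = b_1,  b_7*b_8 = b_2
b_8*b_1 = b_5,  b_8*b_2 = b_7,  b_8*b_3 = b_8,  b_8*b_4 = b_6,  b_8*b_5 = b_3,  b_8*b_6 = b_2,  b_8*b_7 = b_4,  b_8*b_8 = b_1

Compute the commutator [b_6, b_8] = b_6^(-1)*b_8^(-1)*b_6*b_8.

b_1

Identity is b_3; from the table b_6^(-1) = b_7 and b_8^(-1) = b_5.
b_7*b_5 = b_4
b_4*b_6 = b_8
b_8*b_8 = b_1
(Structurally, M here is isomorphic to the quaternion group Q_8.)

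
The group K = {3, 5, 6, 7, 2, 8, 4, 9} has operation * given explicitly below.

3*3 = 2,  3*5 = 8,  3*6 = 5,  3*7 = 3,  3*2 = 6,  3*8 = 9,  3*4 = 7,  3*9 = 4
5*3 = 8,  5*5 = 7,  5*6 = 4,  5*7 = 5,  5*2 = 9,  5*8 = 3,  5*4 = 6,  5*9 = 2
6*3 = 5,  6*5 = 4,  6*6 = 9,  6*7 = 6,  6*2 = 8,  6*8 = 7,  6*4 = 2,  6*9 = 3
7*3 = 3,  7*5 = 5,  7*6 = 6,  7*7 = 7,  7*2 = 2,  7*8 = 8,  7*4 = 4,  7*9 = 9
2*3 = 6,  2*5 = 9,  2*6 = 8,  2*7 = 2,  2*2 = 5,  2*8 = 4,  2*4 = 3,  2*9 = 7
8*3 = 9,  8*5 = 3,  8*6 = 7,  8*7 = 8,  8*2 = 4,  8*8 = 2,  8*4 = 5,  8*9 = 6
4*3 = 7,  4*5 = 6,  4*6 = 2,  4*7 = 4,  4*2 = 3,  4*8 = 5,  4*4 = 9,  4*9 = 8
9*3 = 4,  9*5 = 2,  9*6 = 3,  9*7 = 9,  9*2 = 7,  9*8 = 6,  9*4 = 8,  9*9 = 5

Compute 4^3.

4^1 = 4
4^2 = 4*4 = 9
4^3 = 9*4 = 8

8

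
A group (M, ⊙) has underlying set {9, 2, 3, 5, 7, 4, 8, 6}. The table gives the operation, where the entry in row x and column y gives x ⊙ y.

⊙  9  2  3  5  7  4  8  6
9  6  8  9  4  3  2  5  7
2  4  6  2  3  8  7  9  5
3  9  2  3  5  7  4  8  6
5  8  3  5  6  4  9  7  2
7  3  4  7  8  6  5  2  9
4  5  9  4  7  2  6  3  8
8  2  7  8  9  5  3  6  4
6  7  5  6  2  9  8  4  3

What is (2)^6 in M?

2^1 = 2
2^2 = 2 ⊙ 2 = 6
2^3 = 6 ⊙ 2 = 5
2^4 = 5 ⊙ 2 = 3
2^5 = 3 ⊙ 2 = 2
2^6 = 2 ⊙ 2 = 6

6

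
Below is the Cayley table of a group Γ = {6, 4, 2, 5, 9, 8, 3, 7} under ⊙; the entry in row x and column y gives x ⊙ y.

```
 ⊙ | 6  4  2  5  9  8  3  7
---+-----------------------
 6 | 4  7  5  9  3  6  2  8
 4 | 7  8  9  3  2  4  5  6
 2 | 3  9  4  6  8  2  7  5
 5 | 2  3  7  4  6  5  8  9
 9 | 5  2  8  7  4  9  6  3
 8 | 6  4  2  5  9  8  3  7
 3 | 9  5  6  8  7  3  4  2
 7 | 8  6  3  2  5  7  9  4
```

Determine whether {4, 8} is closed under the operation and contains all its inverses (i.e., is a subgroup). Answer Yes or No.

{4, 8} contains the identity 8.
Checking products: every product of two elements of {4, 8} (read from the table) lies in {4, 8}, so the set is closed.
In a finite group, a nonempty closed subset is a subgroup. So {4, 8} ≤ Γ.

Yes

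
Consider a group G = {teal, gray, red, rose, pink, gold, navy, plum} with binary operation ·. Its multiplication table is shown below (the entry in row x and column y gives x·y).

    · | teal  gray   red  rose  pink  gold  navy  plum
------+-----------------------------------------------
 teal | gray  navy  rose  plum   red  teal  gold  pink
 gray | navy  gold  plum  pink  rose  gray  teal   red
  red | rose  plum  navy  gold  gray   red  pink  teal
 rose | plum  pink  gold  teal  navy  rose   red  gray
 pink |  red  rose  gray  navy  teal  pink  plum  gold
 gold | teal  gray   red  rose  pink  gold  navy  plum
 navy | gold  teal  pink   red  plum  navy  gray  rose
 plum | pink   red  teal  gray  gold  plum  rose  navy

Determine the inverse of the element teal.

First locate the identity: row gold matches the header, so gold is the identity.
Scan row teal for gold: teal·navy = gold. Hence teal^(-1) = navy.

navy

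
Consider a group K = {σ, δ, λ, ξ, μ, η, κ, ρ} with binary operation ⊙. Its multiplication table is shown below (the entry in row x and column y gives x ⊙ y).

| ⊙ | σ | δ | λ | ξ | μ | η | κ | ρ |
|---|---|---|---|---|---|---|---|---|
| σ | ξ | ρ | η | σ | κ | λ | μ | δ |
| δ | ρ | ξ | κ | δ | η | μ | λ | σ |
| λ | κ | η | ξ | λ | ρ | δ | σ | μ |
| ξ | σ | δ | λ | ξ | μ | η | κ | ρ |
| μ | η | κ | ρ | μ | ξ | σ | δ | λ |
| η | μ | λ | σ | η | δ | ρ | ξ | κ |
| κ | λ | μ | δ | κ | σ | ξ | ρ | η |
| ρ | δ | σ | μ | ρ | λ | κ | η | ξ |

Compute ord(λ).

2

The identity element is ξ (its row matches the header).
λ^1 = λ
λ^2 = λ ⊙ λ = ξ
The first power of λ equal to the identity is λ^2, so ord(λ) = 2.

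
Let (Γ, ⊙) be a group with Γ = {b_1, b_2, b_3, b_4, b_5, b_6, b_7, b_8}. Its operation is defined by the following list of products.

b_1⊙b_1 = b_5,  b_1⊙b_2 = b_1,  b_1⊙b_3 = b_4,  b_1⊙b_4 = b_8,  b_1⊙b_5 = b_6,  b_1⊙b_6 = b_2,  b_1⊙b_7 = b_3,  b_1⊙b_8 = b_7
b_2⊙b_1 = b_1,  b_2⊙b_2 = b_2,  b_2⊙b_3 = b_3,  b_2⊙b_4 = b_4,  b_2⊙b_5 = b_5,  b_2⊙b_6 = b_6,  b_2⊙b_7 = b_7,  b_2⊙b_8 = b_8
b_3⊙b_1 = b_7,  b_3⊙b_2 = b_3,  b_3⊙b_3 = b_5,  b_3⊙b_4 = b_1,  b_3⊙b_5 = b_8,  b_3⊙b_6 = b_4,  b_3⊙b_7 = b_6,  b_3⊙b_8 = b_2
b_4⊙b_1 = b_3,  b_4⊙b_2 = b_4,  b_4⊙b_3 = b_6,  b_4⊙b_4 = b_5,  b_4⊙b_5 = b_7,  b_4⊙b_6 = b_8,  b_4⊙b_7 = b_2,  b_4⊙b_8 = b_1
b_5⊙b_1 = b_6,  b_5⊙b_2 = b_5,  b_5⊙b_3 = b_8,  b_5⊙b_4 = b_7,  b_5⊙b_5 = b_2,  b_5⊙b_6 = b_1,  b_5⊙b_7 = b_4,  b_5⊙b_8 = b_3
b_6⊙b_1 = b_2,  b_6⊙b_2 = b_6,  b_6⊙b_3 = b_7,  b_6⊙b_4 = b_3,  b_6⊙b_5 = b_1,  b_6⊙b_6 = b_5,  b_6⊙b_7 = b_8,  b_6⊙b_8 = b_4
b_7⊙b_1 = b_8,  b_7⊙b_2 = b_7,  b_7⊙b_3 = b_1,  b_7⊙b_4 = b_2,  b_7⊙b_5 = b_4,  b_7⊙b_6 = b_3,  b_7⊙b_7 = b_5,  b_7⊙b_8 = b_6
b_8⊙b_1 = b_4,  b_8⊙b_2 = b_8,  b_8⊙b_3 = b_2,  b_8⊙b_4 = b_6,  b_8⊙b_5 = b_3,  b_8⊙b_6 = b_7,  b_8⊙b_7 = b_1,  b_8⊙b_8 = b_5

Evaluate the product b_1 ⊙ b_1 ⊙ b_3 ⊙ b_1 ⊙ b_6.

b_8

b_1 ⊙ b_1 = b_5
b_5 ⊙ b_3 = b_8
b_8 ⊙ b_1 = b_4
b_4 ⊙ b_6 = b_8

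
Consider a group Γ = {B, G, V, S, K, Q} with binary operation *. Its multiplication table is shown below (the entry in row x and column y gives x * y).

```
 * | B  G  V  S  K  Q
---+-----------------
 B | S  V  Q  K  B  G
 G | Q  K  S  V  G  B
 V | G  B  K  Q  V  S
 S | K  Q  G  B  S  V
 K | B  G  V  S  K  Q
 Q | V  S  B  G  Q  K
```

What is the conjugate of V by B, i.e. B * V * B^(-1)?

G

The identity is K. In row B, the entry K sits in column S, so B^(-1) = S.
B * V = Q
Q * S = G
(Structurally, Γ here is isomorphic to the symmetric group S_3.)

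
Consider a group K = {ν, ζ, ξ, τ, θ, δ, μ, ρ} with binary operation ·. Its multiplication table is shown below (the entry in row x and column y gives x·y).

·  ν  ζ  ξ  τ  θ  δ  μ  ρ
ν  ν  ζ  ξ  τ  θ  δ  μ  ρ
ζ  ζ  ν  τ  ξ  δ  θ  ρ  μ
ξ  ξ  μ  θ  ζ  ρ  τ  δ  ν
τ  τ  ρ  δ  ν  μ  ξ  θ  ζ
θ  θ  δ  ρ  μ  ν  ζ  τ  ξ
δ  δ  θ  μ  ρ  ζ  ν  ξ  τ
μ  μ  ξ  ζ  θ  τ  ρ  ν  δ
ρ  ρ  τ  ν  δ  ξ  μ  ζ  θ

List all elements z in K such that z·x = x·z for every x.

An element z is central iff its row equals its column in the table.
For δ: δ·ξ = μ ≠ τ = ξ·δ, so δ ∉ Z.
Checking each element this way leaves Z(K) = {θ, ν}.
(Structurally, K here is isomorphic to the dihedral group D_4.)

{θ, ν}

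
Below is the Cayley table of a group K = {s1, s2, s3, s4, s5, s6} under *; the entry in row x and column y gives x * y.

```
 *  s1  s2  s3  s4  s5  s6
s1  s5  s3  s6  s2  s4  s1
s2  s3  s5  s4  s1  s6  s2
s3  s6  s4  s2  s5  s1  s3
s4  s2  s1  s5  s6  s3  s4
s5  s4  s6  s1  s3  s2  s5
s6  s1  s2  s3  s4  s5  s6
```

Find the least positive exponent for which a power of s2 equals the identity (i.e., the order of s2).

3

The identity element is s6 (its row matches the header).
s2^1 = s2
s2^2 = s2 * s2 = s5
s2^3 = s5 * s2 = s6
The first power of s2 equal to the identity is s2^3, so ord(s2) = 3.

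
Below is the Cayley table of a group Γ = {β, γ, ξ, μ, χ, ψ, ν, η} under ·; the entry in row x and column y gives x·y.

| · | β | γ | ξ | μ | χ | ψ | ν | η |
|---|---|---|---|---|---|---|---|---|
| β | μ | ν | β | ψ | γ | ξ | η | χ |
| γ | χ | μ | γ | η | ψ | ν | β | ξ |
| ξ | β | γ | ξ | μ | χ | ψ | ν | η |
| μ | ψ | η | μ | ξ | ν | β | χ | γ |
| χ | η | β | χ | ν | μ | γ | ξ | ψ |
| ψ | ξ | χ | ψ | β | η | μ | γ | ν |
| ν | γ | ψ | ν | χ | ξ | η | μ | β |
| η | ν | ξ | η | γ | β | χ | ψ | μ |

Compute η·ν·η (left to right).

η·ν = ψ
ψ·η = ν

ν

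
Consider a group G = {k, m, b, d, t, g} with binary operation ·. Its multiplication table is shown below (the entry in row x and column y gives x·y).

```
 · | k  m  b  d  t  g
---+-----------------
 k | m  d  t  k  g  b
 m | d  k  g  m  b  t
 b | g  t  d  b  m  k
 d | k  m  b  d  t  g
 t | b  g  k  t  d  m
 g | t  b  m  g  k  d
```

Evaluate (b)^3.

b

b^1 = b
b^2 = b·b = d
b^3 = d·b = b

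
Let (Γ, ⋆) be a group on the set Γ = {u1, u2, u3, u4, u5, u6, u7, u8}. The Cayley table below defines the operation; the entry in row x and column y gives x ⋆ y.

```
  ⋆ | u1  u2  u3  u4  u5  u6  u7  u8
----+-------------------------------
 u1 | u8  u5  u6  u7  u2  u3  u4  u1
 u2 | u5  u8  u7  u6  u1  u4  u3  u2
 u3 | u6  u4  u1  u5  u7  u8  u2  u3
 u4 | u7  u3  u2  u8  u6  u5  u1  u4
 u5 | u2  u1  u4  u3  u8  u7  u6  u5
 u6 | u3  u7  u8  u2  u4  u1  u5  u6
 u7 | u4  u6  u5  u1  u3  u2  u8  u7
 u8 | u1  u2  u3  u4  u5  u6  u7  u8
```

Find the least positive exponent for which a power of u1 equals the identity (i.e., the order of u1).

The identity element is u8 (its row matches the header).
u1^1 = u1
u1^2 = u1 ⋆ u1 = u8
The first power of u1 equal to the identity is u1^2, so ord(u1) = 2.
(Structurally, Γ here is isomorphic to the dihedral group D_4.)

2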